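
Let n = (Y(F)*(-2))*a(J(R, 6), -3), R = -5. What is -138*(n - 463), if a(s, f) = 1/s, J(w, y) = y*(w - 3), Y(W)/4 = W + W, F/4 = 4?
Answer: 63158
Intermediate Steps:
F = 16 (F = 4*4 = 16)
Y(W) = 8*W (Y(W) = 4*(W + W) = 4*(2*W) = 8*W)
J(w, y) = y*(-3 + w)
n = 16/3 (n = ((8*16)*(-2))/((6*(-3 - 5))) = (128*(-2))/((6*(-8))) = -256/(-48) = -256*(-1/48) = 16/3 ≈ 5.3333)
-138*(n - 463) = -138*(16/3 - 463) = -138*(-1373/3) = 63158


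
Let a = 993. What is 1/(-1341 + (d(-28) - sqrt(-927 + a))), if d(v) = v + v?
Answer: -127/177413 + sqrt(66)/1951543 ≈ -0.00071168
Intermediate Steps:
d(v) = 2*v
1/(-1341 + (d(-28) - sqrt(-927 + a))) = 1/(-1341 + (2*(-28) - sqrt(-927 + 993))) = 1/(-1341 + (-56 - sqrt(66))) = 1/(-1397 - sqrt(66))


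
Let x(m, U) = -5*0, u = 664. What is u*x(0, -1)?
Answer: 0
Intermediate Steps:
x(m, U) = 0
u*x(0, -1) = 664*0 = 0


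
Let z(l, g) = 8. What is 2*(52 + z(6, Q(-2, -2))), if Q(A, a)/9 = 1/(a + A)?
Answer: 120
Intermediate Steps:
Q(A, a) = 9/(A + a) (Q(A, a) = 9/(a + A) = 9/(A + a))
2*(52 + z(6, Q(-2, -2))) = 2*(52 + 8) = 2*60 = 120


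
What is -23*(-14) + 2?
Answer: 324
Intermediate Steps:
-23*(-14) + 2 = 322 + 2 = 324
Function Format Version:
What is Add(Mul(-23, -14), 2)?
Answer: 324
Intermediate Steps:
Add(Mul(-23, -14), 2) = Add(322, 2) = 324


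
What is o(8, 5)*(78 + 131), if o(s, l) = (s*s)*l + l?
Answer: 67925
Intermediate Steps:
o(s, l) = l + l*s² (o(s, l) = s²*l + l = l*s² + l = l + l*s²)
o(8, 5)*(78 + 131) = (5*(1 + 8²))*(78 + 131) = (5*(1 + 64))*209 = (5*65)*209 = 325*209 = 67925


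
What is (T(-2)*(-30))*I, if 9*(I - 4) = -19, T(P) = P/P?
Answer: -170/3 ≈ -56.667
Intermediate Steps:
T(P) = 1
I = 17/9 (I = 4 + (1/9)*(-19) = 4 - 19/9 = 17/9 ≈ 1.8889)
(T(-2)*(-30))*I = (1*(-30))*(17/9) = -30*17/9 = -170/3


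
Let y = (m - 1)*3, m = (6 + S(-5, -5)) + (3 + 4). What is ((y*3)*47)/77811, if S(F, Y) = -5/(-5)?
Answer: 1833/25937 ≈ 0.070671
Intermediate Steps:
S(F, Y) = 1 (S(F, Y) = -5*(-⅕) = 1)
m = 14 (m = (6 + 1) + (3 + 4) = 7 + 7 = 14)
y = 39 (y = (14 - 1)*3 = 13*3 = 39)
((y*3)*47)/77811 = ((39*3)*47)/77811 = (117*47)*(1/77811) = 5499*(1/77811) = 1833/25937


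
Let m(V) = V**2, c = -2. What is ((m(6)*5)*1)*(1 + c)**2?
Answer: 180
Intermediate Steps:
((m(6)*5)*1)*(1 + c)**2 = ((6**2*5)*1)*(1 - 2)**2 = ((36*5)*1)*(-1)**2 = (180*1)*1 = 180*1 = 180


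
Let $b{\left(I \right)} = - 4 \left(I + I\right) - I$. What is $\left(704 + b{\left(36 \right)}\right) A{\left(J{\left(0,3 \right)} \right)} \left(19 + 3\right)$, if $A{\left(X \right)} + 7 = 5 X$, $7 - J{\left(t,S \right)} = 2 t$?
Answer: $234080$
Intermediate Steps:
$J{\left(t,S \right)} = 7 - 2 t$
$A{\left(X \right)} = -7 + 5 X$
$b{\left(I \right)} = - 9 I$ ($b{\left(I \right)} = - 4 \cdot 2 I - I = - 8 I - I = - 9 I$)
$\left(704 + b{\left(36 \right)}\right) A{\left(J{\left(0,3 \right)} \right)} \left(19 + 3\right) = \left(704 - 324\right) \left(-7 + 5 \left(7 - 0\right)\right) \left(19 + 3\right) = \left(704 - 324\right) \left(-7 + 5 \left(7 + 0\right)\right) 22 = 380 \left(-7 + 5 \cdot 7\right) 22 = 380 \left(-7 + 35\right) 22 = 380 \cdot 28 \cdot 22 = 380 \cdot 616 = 234080$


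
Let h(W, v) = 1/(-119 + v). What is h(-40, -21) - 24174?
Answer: -3384361/140 ≈ -24174.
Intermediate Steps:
h(-40, -21) - 24174 = 1/(-119 - 21) - 24174 = 1/(-140) - 24174 = -1/140 - 24174 = -3384361/140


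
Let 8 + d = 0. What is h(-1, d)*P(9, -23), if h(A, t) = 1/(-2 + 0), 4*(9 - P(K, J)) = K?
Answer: -27/8 ≈ -3.3750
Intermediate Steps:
d = -8 (d = -8 + 0 = -8)
P(K, J) = 9 - K/4
h(A, t) = -½ (h(A, t) = 1/(-2) = -½)
h(-1, d)*P(9, -23) = -(9 - ¼*9)/2 = -(9 - 9/4)/2 = -½*27/4 = -27/8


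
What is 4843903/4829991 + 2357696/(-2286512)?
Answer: -19500507775/690239523837 ≈ -0.028252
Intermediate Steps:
4843903/4829991 + 2357696/(-2286512) = 4843903*(1/4829991) + 2357696*(-1/2286512) = 4843903/4829991 - 147356/142907 = -19500507775/690239523837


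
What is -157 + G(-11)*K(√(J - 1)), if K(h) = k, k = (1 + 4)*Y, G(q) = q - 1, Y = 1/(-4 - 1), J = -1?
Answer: -145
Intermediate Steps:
Y = -⅕ (Y = 1/(-5) = -⅕ ≈ -0.20000)
G(q) = -1 + q
k = -1 (k = (1 + 4)*(-⅕) = 5*(-⅕) = -1)
K(h) = -1
-157 + G(-11)*K(√(J - 1)) = -157 + (-1 - 11)*(-1) = -157 - 12*(-1) = -157 + 12 = -145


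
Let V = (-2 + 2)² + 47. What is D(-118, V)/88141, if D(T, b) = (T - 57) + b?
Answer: -128/88141 ≈ -0.0014522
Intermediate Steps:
V = 47 (V = 0² + 47 = 0 + 47 = 47)
D(T, b) = -57 + T + b (D(T, b) = (-57 + T) + b = -57 + T + b)
D(-118, V)/88141 = (-57 - 118 + 47)/88141 = -128*1/88141 = -128/88141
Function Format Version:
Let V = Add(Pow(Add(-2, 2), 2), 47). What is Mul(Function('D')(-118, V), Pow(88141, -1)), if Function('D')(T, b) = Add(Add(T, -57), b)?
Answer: Rational(-128, 88141) ≈ -0.0014522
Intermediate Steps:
V = 47 (V = Add(Pow(0, 2), 47) = Add(0, 47) = 47)
Function('D')(T, b) = Add(-57, T, b) (Function('D')(T, b) = Add(Add(-57, T), b) = Add(-57, T, b))
Mul(Function('D')(-118, V), Pow(88141, -1)) = Mul(Add(-57, -118, 47), Pow(88141, -1)) = Mul(-128, Rational(1, 88141)) = Rational(-128, 88141)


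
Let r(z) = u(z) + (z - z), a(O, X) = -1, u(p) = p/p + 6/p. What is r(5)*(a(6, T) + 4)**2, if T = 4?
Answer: 99/5 ≈ 19.800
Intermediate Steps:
u(p) = 1 + 6/p
r(z) = (6 + z)/z (r(z) = (6 + z)/z + (z - z) = (6 + z)/z + 0 = (6 + z)/z)
r(5)*(a(6, T) + 4)**2 = ((6 + 5)/5)*(-1 + 4)**2 = ((1/5)*11)*3**2 = (11/5)*9 = 99/5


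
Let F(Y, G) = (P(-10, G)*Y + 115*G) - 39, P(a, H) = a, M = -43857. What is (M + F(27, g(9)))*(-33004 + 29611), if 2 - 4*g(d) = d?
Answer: 602152317/4 ≈ 1.5054e+8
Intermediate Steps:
g(d) = ½ - d/4
F(Y, G) = -39 - 10*Y + 115*G (F(Y, G) = (-10*Y + 115*G) - 39 = -39 - 10*Y + 115*G)
(M + F(27, g(9)))*(-33004 + 29611) = (-43857 + (-39 - 10*27 + 115*(½ - ¼*9)))*(-33004 + 29611) = (-43857 + (-39 - 270 + 115*(½ - 9/4)))*(-3393) = (-43857 + (-39 - 270 + 115*(-7/4)))*(-3393) = (-43857 + (-39 - 270 - 805/4))*(-3393) = (-43857 - 2041/4)*(-3393) = -177469/4*(-3393) = 602152317/4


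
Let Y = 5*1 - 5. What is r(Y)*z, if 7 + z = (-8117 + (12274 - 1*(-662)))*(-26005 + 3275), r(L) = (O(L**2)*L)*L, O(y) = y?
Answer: 0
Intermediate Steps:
Y = 0 (Y = 5 - 5 = 0)
r(L) = L**4 (r(L) = (L**2*L)*L = L**3*L = L**4)
z = -109535877 (z = -7 + (-8117 + (12274 - 1*(-662)))*(-26005 + 3275) = -7 + (-8117 + (12274 + 662))*(-22730) = -7 + (-8117 + 12936)*(-22730) = -7 + 4819*(-22730) = -7 - 109535870 = -109535877)
r(Y)*z = 0**4*(-109535877) = 0*(-109535877) = 0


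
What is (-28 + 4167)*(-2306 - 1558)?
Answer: -15993096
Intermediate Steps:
(-28 + 4167)*(-2306 - 1558) = 4139*(-3864) = -15993096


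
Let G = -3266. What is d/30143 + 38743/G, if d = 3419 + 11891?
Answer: -1117827789/98447038 ≈ -11.355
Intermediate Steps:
d = 15310
d/30143 + 38743/G = 15310/30143 + 38743/(-3266) = 15310*(1/30143) + 38743*(-1/3266) = 15310/30143 - 38743/3266 = -1117827789/98447038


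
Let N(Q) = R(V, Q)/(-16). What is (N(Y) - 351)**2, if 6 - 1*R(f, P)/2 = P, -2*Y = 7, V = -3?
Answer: 31753225/256 ≈ 1.2404e+5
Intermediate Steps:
Y = -7/2 (Y = -1/2*7 = -7/2 ≈ -3.5000)
R(f, P) = 12 - 2*P
N(Q) = -3/4 + Q/8 (N(Q) = (12 - 2*Q)/(-16) = (12 - 2*Q)*(-1/16) = -3/4 + Q/8)
(N(Y) - 351)**2 = ((-3/4 + (1/8)*(-7/2)) - 351)**2 = ((-3/4 - 7/16) - 351)**2 = (-19/16 - 351)**2 = (-5635/16)**2 = 31753225/256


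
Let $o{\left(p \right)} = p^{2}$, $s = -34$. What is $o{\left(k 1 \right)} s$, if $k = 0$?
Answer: $0$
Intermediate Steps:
$o{\left(k 1 \right)} s = \left(0 \cdot 1\right)^{2} \left(-34\right) = 0^{2} \left(-34\right) = 0 \left(-34\right) = 0$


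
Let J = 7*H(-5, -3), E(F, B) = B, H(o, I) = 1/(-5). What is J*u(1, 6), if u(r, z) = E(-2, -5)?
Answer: 7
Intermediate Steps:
H(o, I) = -⅕
u(r, z) = -5
J = -7/5 (J = 7*(-⅕) = -7/5 ≈ -1.4000)
J*u(1, 6) = -7/5*(-5) = 7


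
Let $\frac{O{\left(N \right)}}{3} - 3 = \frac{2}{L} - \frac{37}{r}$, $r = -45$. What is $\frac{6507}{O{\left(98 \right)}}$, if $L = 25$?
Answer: $\frac{488025}{878} \approx 555.84$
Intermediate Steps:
$O{\left(N \right)} = \frac{878}{75}$ ($O{\left(N \right)} = 9 + 3 \left(\frac{2}{25} - \frac{37}{-45}\right) = 9 + 3 \left(2 \cdot \frac{1}{25} - - \frac{37}{45}\right) = 9 + 3 \left(\frac{2}{25} + \frac{37}{45}\right) = 9 + 3 \cdot \frac{203}{225} = 9 + \frac{203}{75} = \frac{878}{75}$)
$\frac{6507}{O{\left(98 \right)}} = \frac{6507}{\frac{878}{75}} = 6507 \cdot \frac{75}{878} = \frac{488025}{878}$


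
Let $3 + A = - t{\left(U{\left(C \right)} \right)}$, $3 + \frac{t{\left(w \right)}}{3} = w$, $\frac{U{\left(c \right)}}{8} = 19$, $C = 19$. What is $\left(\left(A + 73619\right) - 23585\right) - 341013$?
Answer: $-291429$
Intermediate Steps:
$U{\left(c \right)} = 152$ ($U{\left(c \right)} = 8 \cdot 19 = 152$)
$t{\left(w \right)} = -9 + 3 w$
$A = -450$ ($A = -3 - \left(-9 + 3 \cdot 152\right) = -3 - \left(-9 + 456\right) = -3 - 447 = -450$)
$\left(\left(A + 73619\right) - 23585\right) - 341013 = \left(\left(-450 + 73619\right) - 23585\right) - 341013 = \left(73169 - 23585\right) - 341013 = 49584 - 341013 = -291429$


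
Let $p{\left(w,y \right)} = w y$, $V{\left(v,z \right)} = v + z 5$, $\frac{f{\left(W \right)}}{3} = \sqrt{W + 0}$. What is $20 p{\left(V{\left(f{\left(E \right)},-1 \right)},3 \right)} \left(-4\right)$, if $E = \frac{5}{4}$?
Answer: $1200 - 360 \sqrt{5} \approx 395.02$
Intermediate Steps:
$E = \frac{5}{4}$ ($E = 5 \cdot \frac{1}{4} = \frac{5}{4} \approx 1.25$)
$f{\left(W \right)} = 3 \sqrt{W}$ ($f{\left(W \right)} = 3 \sqrt{W + 0} = 3 \sqrt{W}$)
$V{\left(v,z \right)} = v + 5 z$
$20 p{\left(V{\left(f{\left(E \right)},-1 \right)},3 \right)} \left(-4\right) = 20 \left(3 \sqrt{\frac{5}{4}} + 5 \left(-1\right)\right) 3 \left(-4\right) = 20 \left(3 \frac{\sqrt{5}}{2} - 5\right) 3 \left(-4\right) = 20 \left(\frac{3 \sqrt{5}}{2} - 5\right) 3 \left(-4\right) = 20 \left(-5 + \frac{3 \sqrt{5}}{2}\right) 3 \left(-4\right) = 20 \left(-15 + \frac{9 \sqrt{5}}{2}\right) \left(-4\right) = \left(-300 + 90 \sqrt{5}\right) \left(-4\right) = 1200 - 360 \sqrt{5}$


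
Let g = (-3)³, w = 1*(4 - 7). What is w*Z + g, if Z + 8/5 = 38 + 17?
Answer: -936/5 ≈ -187.20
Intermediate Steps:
Z = 267/5 (Z = -8/5 + (38 + 17) = -8/5 + 55 = 267/5 ≈ 53.400)
w = -3 (w = 1*(-3) = -3)
g = -27
w*Z + g = -3*267/5 - 27 = -801/5 - 27 = -936/5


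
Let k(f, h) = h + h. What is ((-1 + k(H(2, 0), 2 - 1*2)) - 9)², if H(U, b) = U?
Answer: 100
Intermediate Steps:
k(f, h) = 2*h
((-1 + k(H(2, 0), 2 - 1*2)) - 9)² = ((-1 + 2*(2 - 1*2)) - 9)² = ((-1 + 2*(2 - 2)) - 9)² = ((-1 + 2*0) - 9)² = ((-1 + 0) - 9)² = (-1 - 9)² = (-10)² = 100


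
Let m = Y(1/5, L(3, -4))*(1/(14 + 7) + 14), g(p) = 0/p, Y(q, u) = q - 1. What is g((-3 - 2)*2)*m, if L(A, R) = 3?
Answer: 0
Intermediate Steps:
Y(q, u) = -1 + q
g(p) = 0
m = -236/21 (m = (-1 + 1/5)*(1/(14 + 7) + 14) = (-1 + ⅕)*(1/21 + 14) = -4*(1/21 + 14)/5 = -⅘*295/21 = -236/21 ≈ -11.238)
g((-3 - 2)*2)*m = 0*(-236/21) = 0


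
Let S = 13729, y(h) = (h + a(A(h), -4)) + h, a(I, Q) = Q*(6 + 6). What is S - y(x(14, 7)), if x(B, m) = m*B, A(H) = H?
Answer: 13581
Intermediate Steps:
x(B, m) = B*m
a(I, Q) = 12*Q (a(I, Q) = Q*12 = 12*Q)
y(h) = -48 + 2*h (y(h) = (h + 12*(-4)) + h = (h - 48) + h = (-48 + h) + h = -48 + 2*h)
S - y(x(14, 7)) = 13729 - (-48 + 2*(14*7)) = 13729 - (-48 + 2*98) = 13729 - (-48 + 196) = 13729 - 1*148 = 13729 - 148 = 13581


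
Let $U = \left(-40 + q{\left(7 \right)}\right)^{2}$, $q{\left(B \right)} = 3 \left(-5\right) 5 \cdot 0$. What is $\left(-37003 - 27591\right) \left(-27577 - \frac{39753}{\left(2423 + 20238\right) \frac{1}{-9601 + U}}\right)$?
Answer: $\frac{19821227250536}{22661} \approx 8.7468 \cdot 10^{8}$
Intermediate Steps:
$q{\left(B \right)} = 0$ ($q{\left(B \right)} = \left(-15\right) 0 = 0$)
$U = 1600$ ($U = \left(-40 + 0\right)^{2} = \left(-40\right)^{2} = 1600$)
$\left(-37003 - 27591\right) \left(-27577 - \frac{39753}{\left(2423 + 20238\right) \frac{1}{-9601 + U}}\right) = \left(-37003 - 27591\right) \left(-27577 - \frac{39753}{\left(2423 + 20238\right) \frac{1}{-9601 + 1600}}\right) = - 64594 \left(-27577 - \frac{39753}{22661 \frac{1}{-8001}}\right) = - 64594 \left(-27577 - \frac{39753}{22661 \left(- \frac{1}{8001}\right)}\right) = - 64594 \left(-27577 - \frac{39753}{- \frac{22661}{8001}}\right) = - 64594 \left(-27577 - - \frac{318063753}{22661}\right) = - 64594 \left(-27577 + \frac{318063753}{22661}\right) = \left(-64594\right) \left(- \frac{306858644}{22661}\right) = \frac{19821227250536}{22661}$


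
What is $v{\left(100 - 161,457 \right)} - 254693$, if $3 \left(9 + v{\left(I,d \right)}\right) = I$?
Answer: $- \frac{764167}{3} \approx -2.5472 \cdot 10^{5}$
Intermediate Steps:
$v{\left(I,d \right)} = -9 + \frac{I}{3}$
$v{\left(100 - 161,457 \right)} - 254693 = \left(-9 + \frac{100 - 161}{3}\right) - 254693 = \left(-9 + \frac{1}{3} \left(-61\right)\right) - 254693 = \left(-9 - \frac{61}{3}\right) - 254693 = - \frac{88}{3} - 254693 = - \frac{764167}{3}$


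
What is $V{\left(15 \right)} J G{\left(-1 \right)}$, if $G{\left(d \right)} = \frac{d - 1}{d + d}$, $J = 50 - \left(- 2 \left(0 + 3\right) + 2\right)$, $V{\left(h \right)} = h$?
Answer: $810$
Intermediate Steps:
$J = 54$ ($J = 50 - \left(\left(-2\right) 3 + 2\right) = 50 - \left(-6 + 2\right) = 50 - -4 = 50 + 4 = 54$)
$G{\left(d \right)} = \frac{-1 + d}{2 d}$
$V{\left(15 \right)} J G{\left(-1 \right)} = 15 \cdot 54 \frac{-1 - 1}{2 \left(-1\right)} = 810 \cdot \frac{1}{2} \left(-1\right) \left(-2\right) = 810 \cdot 1 = 810$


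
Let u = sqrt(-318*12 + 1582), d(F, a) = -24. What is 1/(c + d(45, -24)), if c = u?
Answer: -12/1405 - I*sqrt(2234)/2810 ≈ -0.0085409 - 0.01682*I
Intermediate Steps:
u = I*sqrt(2234) (u = sqrt(-3816 + 1582) = sqrt(-2234) = I*sqrt(2234) ≈ 47.265*I)
c = I*sqrt(2234) ≈ 47.265*I
1/(c + d(45, -24)) = 1/(I*sqrt(2234) - 24) = 1/(-24 + I*sqrt(2234))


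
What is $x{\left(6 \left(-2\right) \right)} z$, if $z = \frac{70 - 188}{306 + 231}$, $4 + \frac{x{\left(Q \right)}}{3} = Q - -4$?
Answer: $\frac{1416}{179} \approx 7.9106$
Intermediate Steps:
$x{\left(Q \right)} = 3 Q$ ($x{\left(Q \right)} = -12 + 3 \left(Q - -4\right) = -12 + 3 \left(Q + 4\right) = -12 + 3 \left(4 + Q\right) = -12 + \left(12 + 3 Q\right) = 3 Q$)
$z = - \frac{118}{537} \approx -0.21974$
$x{\left(6 \left(-2\right) \right)} z = 3 \cdot 6 \left(-2\right) \left(- \frac{118}{537}\right) = 3 \left(-12\right) \left(- \frac{118}{537}\right) = \left(-36\right) \left(- \frac{118}{537}\right) = \frac{1416}{179}$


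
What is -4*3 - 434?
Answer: -446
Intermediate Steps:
-4*3 - 434 = -12 - 434 = -446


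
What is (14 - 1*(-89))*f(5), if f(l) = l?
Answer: 515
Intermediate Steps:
(14 - 1*(-89))*f(5) = (14 - 1*(-89))*5 = (14 + 89)*5 = 103*5 = 515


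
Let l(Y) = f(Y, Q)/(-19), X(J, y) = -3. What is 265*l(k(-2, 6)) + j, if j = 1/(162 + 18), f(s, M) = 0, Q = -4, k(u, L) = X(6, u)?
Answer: 1/180 ≈ 0.0055556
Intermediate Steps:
k(u, L) = -3
j = 1/180 ≈ 0.0055556
l(Y) = 0 (l(Y) = 0/(-19) = 0*(-1/19) = 0)
265*l(k(-2, 6)) + j = 265*0 + 1/180 = 0 + 1/180 = 1/180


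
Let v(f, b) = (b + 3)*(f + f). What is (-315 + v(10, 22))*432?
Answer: 79920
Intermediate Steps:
v(f, b) = 2*f*(3 + b) (v(f, b) = (3 + b)*(2*f) = 2*f*(3 + b))
(-315 + v(10, 22))*432 = (-315 + 2*10*(3 + 22))*432 = (-315 + 2*10*25)*432 = (-315 + 500)*432 = 185*432 = 79920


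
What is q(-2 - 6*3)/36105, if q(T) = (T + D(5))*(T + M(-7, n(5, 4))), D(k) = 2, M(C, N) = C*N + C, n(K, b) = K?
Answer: 372/12035 ≈ 0.030910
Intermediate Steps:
M(C, N) = C + C*N
q(T) = (-42 + T)*(2 + T) (q(T) = (T + 2)*(T - 7*(1 + 5)) = (2 + T)*(T - 7*6) = (2 + T)*(T - 42) = (2 + T)*(-42 + T) = (-42 + T)*(2 + T))
q(-2 - 6*3)/36105 = (-84 + (-2 - 6*3)² - 40*(-2 - 6*3))/36105 = (-84 + (-2 - 18)² - 40*(-2 - 18))*(1/36105) = (-84 + (-20)² - 40*(-20))*(1/36105) = (-84 + 400 + 800)*(1/36105) = 1116*(1/36105) = 372/12035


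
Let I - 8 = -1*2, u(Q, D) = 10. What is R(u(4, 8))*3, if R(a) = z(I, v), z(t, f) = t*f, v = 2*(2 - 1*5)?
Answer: -108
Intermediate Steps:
I = 6 (I = 8 - 1*2 = 8 - 2 = 6)
v = -6 (v = 2*(2 - 5) = 2*(-3) = -6)
z(t, f) = f*t
R(a) = -36 (R(a) = -6*6 = -36)
R(u(4, 8))*3 = -36*3 = -108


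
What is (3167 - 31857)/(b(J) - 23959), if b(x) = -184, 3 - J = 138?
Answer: 28690/24143 ≈ 1.1883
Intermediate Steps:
J = -135 (J = 3 - 1*138 = 3 - 138 = -135)
(3167 - 31857)/(b(J) - 23959) = (3167 - 31857)/(-184 - 23959) = -28690/(-24143) = -28690*(-1/24143) = 28690/24143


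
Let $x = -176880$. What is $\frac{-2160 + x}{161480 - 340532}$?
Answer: $\frac{14920}{14921} \approx 0.99993$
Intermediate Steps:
$\frac{-2160 + x}{161480 - 340532} = \frac{-2160 - 176880}{161480 - 340532} = - \frac{179040}{-179052} = \left(-179040\right) \left(- \frac{1}{179052}\right) = \frac{14920}{14921}$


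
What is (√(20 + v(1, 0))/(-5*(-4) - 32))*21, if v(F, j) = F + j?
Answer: -7*√21/4 ≈ -8.0195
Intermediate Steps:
(√(20 + v(1, 0))/(-5*(-4) - 32))*21 = (√(20 + (1 + 0))/(-5*(-4) - 32))*21 = (√(20 + 1)/(20 - 32))*21 = (√21/(-12))*21 = (√21*(-1/12))*21 = -√21/12*21 = -7*√21/4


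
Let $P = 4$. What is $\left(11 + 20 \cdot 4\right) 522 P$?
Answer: $190008$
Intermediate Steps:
$\left(11 + 20 \cdot 4\right) 522 P = \left(11 + 20 \cdot 4\right) 522 \cdot 4 = \left(11 + 80\right) 2088 = 91 \cdot 2088 = 190008$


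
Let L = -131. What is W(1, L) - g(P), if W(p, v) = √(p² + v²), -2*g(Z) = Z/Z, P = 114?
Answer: ½ + √17162 ≈ 131.50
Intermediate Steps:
g(Z) = -½ (g(Z) = -Z/(2*Z) = -½*1 = -½)
W(1, L) - g(P) = √(1² + (-131)²) - 1*(-½) = √(1 + 17161) + ½ = √17162 + ½ = ½ + √17162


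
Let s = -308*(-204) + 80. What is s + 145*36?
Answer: 68132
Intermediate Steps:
s = 62912 (s = 62832 + 80 = 62912)
s + 145*36 = 62912 + 145*36 = 62912 + 5220 = 68132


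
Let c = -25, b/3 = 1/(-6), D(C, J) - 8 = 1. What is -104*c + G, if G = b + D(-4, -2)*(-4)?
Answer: 5127/2 ≈ 2563.5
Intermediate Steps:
D(C, J) = 9 (D(C, J) = 8 + 1 = 9)
b = -½ (b = 3/(-6) = 3*(-⅙) = -½ ≈ -0.50000)
G = -73/2 (G = -½ + 9*(-4) = -½ - 36 = -73/2 ≈ -36.500)
-104*c + G = -104*(-25) - 73/2 = 2600 - 73/2 = 5127/2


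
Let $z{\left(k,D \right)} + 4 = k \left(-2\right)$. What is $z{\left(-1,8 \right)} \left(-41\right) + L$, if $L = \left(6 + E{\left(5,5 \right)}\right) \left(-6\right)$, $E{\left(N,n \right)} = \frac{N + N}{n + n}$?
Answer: $40$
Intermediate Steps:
$E{\left(N,n \right)} = \frac{N}{n}$ ($E{\left(N,n \right)} = \frac{2 N}{2 n} = 2 N \frac{1}{2 n} = \frac{N}{n}$)
$z{\left(k,D \right)} = -4 - 2 k$ ($z{\left(k,D \right)} = -4 + k \left(-2\right) = -4 - 2 k$)
$L = -42$ ($L = \left(6 + \frac{5}{5}\right) \left(-6\right) = \left(6 + 5 \cdot \frac{1}{5}\right) \left(-6\right) = \left(6 + 1\right) \left(-6\right) = 7 \left(-6\right) = -42$)
$z{\left(-1,8 \right)} \left(-41\right) + L = \left(-4 - -2\right) \left(-41\right) - 42 = \left(-4 + 2\right) \left(-41\right) - 42 = \left(-2\right) \left(-41\right) - 42 = 82 - 42 = 40$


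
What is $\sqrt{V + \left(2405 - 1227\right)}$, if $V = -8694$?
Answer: $2 i \sqrt{1879} \approx 86.695 i$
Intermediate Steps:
$\sqrt{V + \left(2405 - 1227\right)} = \sqrt{-8694 + \left(2405 - 1227\right)} = \sqrt{-8694 + 1178} = \sqrt{-7516} = 2 i \sqrt{1879}$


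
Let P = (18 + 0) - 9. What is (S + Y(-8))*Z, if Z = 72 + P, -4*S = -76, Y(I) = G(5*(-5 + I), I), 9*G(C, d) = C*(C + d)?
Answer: 44244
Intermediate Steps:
G(C, d) = C*(C + d)/9 (G(C, d) = (C*(C + d))/9 = C*(C + d)/9)
Y(I) = (-25 + 5*I)*(-25 + 6*I)/9 (Y(I) = (5*(-5 + I))*(5*(-5 + I) + I)/9 = (-25 + 5*I)*((-25 + 5*I) + I)/9 = (-25 + 5*I)*(-25 + 6*I)/9)
P = 9 (P = 18 - 9 = 9)
S = 19 (S = -¼*(-76) = 19)
Z = 81 (Z = 72 + 9 = 81)
(S + Y(-8))*Z = (19 + 5*(-25 + 6*(-8))*(-5 - 8)/9)*81 = (19 + (5/9)*(-25 - 48)*(-13))*81 = (19 + (5/9)*(-73)*(-13))*81 = (19 + 4745/9)*81 = (4916/9)*81 = 44244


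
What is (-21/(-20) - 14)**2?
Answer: 67081/400 ≈ 167.70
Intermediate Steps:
(-21/(-20) - 14)**2 = (-21*(-1/20) - 14)**2 = (21/20 - 14)**2 = (-259/20)**2 = 67081/400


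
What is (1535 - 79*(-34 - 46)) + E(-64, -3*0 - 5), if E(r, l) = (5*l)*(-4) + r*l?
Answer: 8275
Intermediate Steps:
E(r, l) = -20*l + l*r
(1535 - 79*(-34 - 46)) + E(-64, -3*0 - 5) = (1535 - 79*(-34 - 46)) + (-3*0 - 5)*(-20 - 64) = (1535 - 79*(-80)) + (0 - 5)*(-84) = (1535 + 6320) - 5*(-84) = 7855 + 420 = 8275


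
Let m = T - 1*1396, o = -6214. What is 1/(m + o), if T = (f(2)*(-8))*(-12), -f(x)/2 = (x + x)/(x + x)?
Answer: -1/7802 ≈ -0.00012817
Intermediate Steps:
f(x) = -2 (f(x) = -2*(x + x)/(x + x) = -2*2*x/(2*x) = -2*2*x*1/(2*x) = -2*1 = -2)
T = -192 (T = -2*(-8)*(-12) = 16*(-12) = -192)
m = -1588 (m = -192 - 1*1396 = -192 - 1396 = -1588)
1/(m + o) = 1/(-1588 - 6214) = 1/(-7802) = -1/7802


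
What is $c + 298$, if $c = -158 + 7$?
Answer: $147$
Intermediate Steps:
$c = -151$
$c + 298 = -151 + 298 = 147$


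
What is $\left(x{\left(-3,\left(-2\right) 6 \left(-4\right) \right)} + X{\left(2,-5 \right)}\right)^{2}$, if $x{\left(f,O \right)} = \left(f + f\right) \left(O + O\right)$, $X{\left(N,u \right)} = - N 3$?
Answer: $338724$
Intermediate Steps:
$X{\left(N,u \right)} = - 3 N$
$x{\left(f,O \right)} = 4 O f$ ($x{\left(f,O \right)} = 2 f 2 O = 4 O f$)
$\left(x{\left(-3,\left(-2\right) 6 \left(-4\right) \right)} + X{\left(2,-5 \right)}\right)^{2} = \left(4 \left(-2\right) 6 \left(-4\right) \left(-3\right) - 6\right)^{2} = \left(4 \left(\left(-12\right) \left(-4\right)\right) \left(-3\right) - 6\right)^{2} = \left(4 \cdot 48 \left(-3\right) - 6\right)^{2} = \left(-576 - 6\right)^{2} = \left(-582\right)^{2} = 338724$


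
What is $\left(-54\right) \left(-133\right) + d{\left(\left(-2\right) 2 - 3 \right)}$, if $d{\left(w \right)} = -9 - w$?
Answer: $7180$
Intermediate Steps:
$\left(-54\right) \left(-133\right) + d{\left(\left(-2\right) 2 - 3 \right)} = \left(-54\right) \left(-133\right) - \left(6 - 4\right) = 7182 - 2 = 7180$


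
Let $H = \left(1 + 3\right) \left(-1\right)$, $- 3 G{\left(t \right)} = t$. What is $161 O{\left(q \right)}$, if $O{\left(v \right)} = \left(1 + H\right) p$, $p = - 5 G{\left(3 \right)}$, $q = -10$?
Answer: $-2415$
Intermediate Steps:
$G{\left(t \right)} = - \frac{t}{3}$
$H = -4$ ($H = 4 \left(-1\right) = -4$)
$p = 5$ ($p = - 5 \left(\left(- \frac{1}{3}\right) 3\right) = \left(-5\right) \left(-1\right) = 5$)
$O{\left(v \right)} = -15$ ($O{\left(v \right)} = \left(1 - 4\right) 5 = \left(-3\right) 5 = -15$)
$161 O{\left(q \right)} = 161 \left(-15\right) = -2415$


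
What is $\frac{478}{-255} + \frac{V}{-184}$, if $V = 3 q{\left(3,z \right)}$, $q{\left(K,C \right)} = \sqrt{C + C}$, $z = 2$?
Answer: $- \frac{44741}{23460} \approx -1.9071$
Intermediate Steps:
$q{\left(K,C \right)} = \sqrt{2} \sqrt{C}$ ($q{\left(K,C \right)} = \sqrt{2 C} = \sqrt{2} \sqrt{C}$)
$V = 6$ ($V = 3 \sqrt{2} \sqrt{2} = 3 \cdot 2 = 6$)
$\frac{478}{-255} + \frac{V}{-184} = \frac{478}{-255} + \frac{6}{-184} = 478 \left(- \frac{1}{255}\right) + 6 \left(- \frac{1}{184}\right) = - \frac{478}{255} - \frac{3}{92} = - \frac{44741}{23460}$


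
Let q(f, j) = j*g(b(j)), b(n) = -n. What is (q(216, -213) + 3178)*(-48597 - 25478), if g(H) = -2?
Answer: -266966300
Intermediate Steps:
q(f, j) = -2*j (q(f, j) = j*(-2) = -2*j)
(q(216, -213) + 3178)*(-48597 - 25478) = (-2*(-213) + 3178)*(-48597 - 25478) = (426 + 3178)*(-74075) = 3604*(-74075) = -266966300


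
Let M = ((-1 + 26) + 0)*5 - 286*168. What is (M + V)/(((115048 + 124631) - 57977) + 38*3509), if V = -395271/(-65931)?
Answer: -526536007/3461860994 ≈ -0.15210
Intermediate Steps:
V = 131757/21977 (V = -395271*(-1/65931) = 131757/21977 ≈ 5.9952)
M = -47923 (M = (25 + 0)*5 - 48048 = 25*5 - 48048 = 125 - 48048 = -47923)
(M + V)/(((115048 + 124631) - 57977) + 38*3509) = (-47923 + 131757/21977)/(((115048 + 124631) - 57977) + 38*3509) = -1053072014/(21977*((239679 - 57977) + 133342)) = -1053072014/(21977*(181702 + 133342)) = -1053072014/21977/315044 = -1053072014/21977*1/315044 = -526536007/3461860994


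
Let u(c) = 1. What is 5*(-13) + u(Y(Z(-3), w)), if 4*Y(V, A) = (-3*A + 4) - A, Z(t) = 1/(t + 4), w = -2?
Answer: -64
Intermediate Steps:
Z(t) = 1/(4 + t)
Y(V, A) = 1 - A (Y(V, A) = ((-3*A + 4) - A)/4 = ((4 - 3*A) - A)/4 = (4 - 4*A)/4 = 1 - A)
5*(-13) + u(Y(Z(-3), w)) = 5*(-13) + 1 = -65 + 1 = -64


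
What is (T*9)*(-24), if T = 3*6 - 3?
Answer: -3240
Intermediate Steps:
T = 15 (T = 18 - 3 = 15)
(T*9)*(-24) = (15*9)*(-24) = 135*(-24) = -3240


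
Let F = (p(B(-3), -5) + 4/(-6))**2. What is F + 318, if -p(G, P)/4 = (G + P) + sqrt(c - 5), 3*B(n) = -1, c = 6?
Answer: 5362/9 ≈ 595.78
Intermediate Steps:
B(n) = -1/3 (B(n) = (1/3)*(-1) = -1/3)
p(G, P) = -4 - 4*G - 4*P (p(G, P) = -4*((G + P) + sqrt(6 - 5)) = -4*((G + P) + sqrt(1)) = -4*((G + P) + 1) = -4*(1 + G + P) = -4 - 4*G - 4*P)
F = 2500/9 (F = ((-4 - 4*(-1/3) - 4*(-5)) + 4/(-6))**2 = ((-4 + 4/3 + 20) + 4*(-1/6))**2 = (52/3 - 2/3)**2 = (50/3)**2 = 2500/9 ≈ 277.78)
F + 318 = 2500/9 + 318 = 5362/9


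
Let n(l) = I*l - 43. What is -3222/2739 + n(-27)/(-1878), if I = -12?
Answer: -2273525/1714614 ≈ -1.3260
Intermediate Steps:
n(l) = -43 - 12*l (n(l) = -12*l - 43 = -43 - 12*l)
-3222/2739 + n(-27)/(-1878) = -3222/2739 + (-43 - 12*(-27))/(-1878) = -3222*1/2739 + (-43 + 324)*(-1/1878) = -1074/913 + 281*(-1/1878) = -1074/913 - 281/1878 = -2273525/1714614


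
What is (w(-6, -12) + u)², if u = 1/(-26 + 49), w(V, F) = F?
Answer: 75625/529 ≈ 142.96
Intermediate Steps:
u = 1/23 ≈ 0.043478
(w(-6, -12) + u)² = (-12 + 1/23)² = (-275/23)² = 75625/529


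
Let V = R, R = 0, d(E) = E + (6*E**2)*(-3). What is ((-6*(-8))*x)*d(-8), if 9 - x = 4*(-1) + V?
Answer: -723840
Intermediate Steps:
d(E) = E - 18*E**2
V = 0
x = 13 (x = 9 - (4*(-1) + 0) = 9 - (-4 + 0) = 9 - 1*(-4) = 9 + 4 = 13)
((-6*(-8))*x)*d(-8) = (-6*(-8)*13)*(-8*(1 - 18*(-8))) = (48*13)*(-8*(1 + 144)) = 624*(-8*145) = 624*(-1160) = -723840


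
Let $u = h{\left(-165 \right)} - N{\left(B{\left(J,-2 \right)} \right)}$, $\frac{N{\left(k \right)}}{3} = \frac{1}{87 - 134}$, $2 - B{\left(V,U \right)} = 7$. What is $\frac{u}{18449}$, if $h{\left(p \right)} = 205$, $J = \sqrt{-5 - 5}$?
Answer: $\frac{9638}{867103} \approx 0.011115$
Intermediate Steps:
$J = i \sqrt{10}$ ($J = \sqrt{-10} = i \sqrt{10} \approx 3.1623 i$)
$B{\left(V,U \right)} = -5$ ($B{\left(V,U \right)} = 2 - 7 = -5$)
$N{\left(k \right)} = - \frac{3}{47}$ ($N{\left(k \right)} = \frac{3}{87 - 134} = \frac{3}{-47} = 3 \left(- \frac{1}{47}\right) = - \frac{3}{47}$)
$u = \frac{9638}{47}$ ($u = 205 - - \frac{3}{47} = 205 + \frac{3}{47} = \frac{9638}{47} \approx 205.06$)
$\frac{u}{18449} = \frac{9638}{47 \cdot 18449} = \frac{9638}{47} \cdot \frac{1}{18449} = \frac{9638}{867103}$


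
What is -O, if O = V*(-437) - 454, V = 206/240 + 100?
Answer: 5343491/120 ≈ 44529.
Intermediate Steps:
V = 12103/120 (V = 206*(1/240) + 100 = 103/120 + 100 = 12103/120 ≈ 100.86)
O = -5343491/120 (O = (12103/120)*(-437) - 454 = -5289011/120 - 454 = -5343491/120 ≈ -44529.)
-O = -1*(-5343491/120) = 5343491/120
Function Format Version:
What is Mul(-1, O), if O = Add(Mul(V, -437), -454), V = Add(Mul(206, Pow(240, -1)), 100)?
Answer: Rational(5343491, 120) ≈ 44529.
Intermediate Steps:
V = Rational(12103, 120) (V = Add(Mul(206, Rational(1, 240)), 100) = Add(Rational(103, 120), 100) = Rational(12103, 120) ≈ 100.86)
O = Rational(-5343491, 120) (O = Add(Mul(Rational(12103, 120), -437), -454) = Add(Rational(-5289011, 120), -454) = Rational(-5343491, 120) ≈ -44529.)
Mul(-1, O) = Mul(-1, Rational(-5343491, 120)) = Rational(5343491, 120)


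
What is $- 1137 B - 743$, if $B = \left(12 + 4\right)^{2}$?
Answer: $-291815$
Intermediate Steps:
$B = 256$ ($B = 16^{2} = 256$)
$- 1137 B - 743 = \left(-1137\right) 256 - 743 = -291072 - 743 = -291815$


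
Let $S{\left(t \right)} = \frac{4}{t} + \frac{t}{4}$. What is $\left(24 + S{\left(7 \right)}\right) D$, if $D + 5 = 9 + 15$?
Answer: $\frac{14003}{28} \approx 500.11$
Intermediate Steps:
$S{\left(t \right)} = \frac{4}{t} + \frac{t}{4}$ ($S{\left(t \right)} = \frac{4}{t} + t \frac{1}{4} = \frac{4}{t} + \frac{t}{4}$)
$D = 19$ ($D = -5 + \left(9 + 15\right) = -5 + 24 = 19$)
$\left(24 + S{\left(7 \right)}\right) D = \left(24 + \left(\frac{4}{7} + \frac{1}{4} \cdot 7\right)\right) 19 = \left(24 + \left(4 \cdot \frac{1}{7} + \frac{7}{4}\right)\right) 19 = \left(24 + \left(\frac{4}{7} + \frac{7}{4}\right)\right) 19 = \left(24 + \frac{65}{28}\right) 19 = \frac{737}{28} \cdot 19 = \frac{14003}{28}$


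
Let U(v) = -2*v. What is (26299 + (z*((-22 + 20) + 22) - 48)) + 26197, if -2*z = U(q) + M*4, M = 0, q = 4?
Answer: 52528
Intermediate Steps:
z = 4 (z = -(-2*4 + 0*4)/2 = -(-8 + 0)/2 = -½*(-8) = 4)
(26299 + (z*((-22 + 20) + 22) - 48)) + 26197 = (26299 + (4*((-22 + 20) + 22) - 48)) + 26197 = (26299 + (4*(-2 + 22) - 48)) + 26197 = (26299 + (4*20 - 48)) + 26197 = (26299 + (80 - 48)) + 26197 = (26299 + 32) + 26197 = 26331 + 26197 = 52528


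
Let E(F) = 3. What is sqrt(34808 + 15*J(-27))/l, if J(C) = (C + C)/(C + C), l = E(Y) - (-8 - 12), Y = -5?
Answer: sqrt(34823)/23 ≈ 8.1134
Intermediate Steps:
l = 23 (l = 3 - (-8 - 12) = 3 - 1*(-20) = 3 + 20 = 23)
J(C) = 1 (J(C) = (2*C)/((2*C)) = (2*C)*(1/(2*C)) = 1)
sqrt(34808 + 15*J(-27))/l = sqrt(34808 + 15*1)/23 = sqrt(34808 + 15)*(1/23) = sqrt(34823)*(1/23) = sqrt(34823)/23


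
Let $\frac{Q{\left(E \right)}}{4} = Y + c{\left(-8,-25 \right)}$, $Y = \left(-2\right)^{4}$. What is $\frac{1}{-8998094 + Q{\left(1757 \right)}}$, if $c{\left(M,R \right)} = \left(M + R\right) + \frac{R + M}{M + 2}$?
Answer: $- \frac{1}{8998140} \approx -1.1113 \cdot 10^{-7}$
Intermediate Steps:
$Y = 16$
$c{\left(M,R \right)} = M + R + \frac{M + R}{2 + M}$ ($c{\left(M,R \right)} = \left(M + R\right) + \frac{M + R}{2 + M} = M + R + \frac{M + R}{2 + M}$)
$Q{\left(E \right)} = -46$ ($Q{\left(E \right)} = 4 \left(16 + \frac{\left(-8\right)^{2} + 3 \left(-8\right) + 3 \left(-25\right) - -200}{2 - 8}\right) = 4 \left(16 + \frac{64 - 24 - 75 + 200}{-6}\right) = 4 \left(16 - \frac{55}{2}\right) = 4 \left(- \frac{23}{2}\right) = -46$)
$\frac{1}{-8998094 + Q{\left(1757 \right)}} = \frac{1}{-8998094 - 46} = \frac{1}{-8998140} = - \frac{1}{8998140}$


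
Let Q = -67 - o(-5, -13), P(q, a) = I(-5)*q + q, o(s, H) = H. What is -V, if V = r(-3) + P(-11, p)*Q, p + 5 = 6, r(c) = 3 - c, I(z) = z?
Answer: 2370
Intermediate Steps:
p = 1 (p = -5 + 6 = 1)
P(q, a) = -4*q (P(q, a) = -5*q + q = -4*q)
Q = -54 (Q = -67 - 1*(-13) = -67 + 13 = -54)
V = -2370 (V = (3 - 1*(-3)) - 4*(-11)*(-54) = (3 + 3) + 44*(-54) = 6 - 2376 = -2370)
-V = -1*(-2370) = 2370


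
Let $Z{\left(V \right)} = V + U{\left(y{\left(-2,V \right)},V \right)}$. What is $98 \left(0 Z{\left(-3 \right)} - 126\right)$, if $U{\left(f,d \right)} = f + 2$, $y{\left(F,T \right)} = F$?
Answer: $-12348$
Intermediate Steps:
$U{\left(f,d \right)} = 2 + f$
$Z{\left(V \right)} = V$ ($Z{\left(V \right)} = V + \left(2 - 2\right) = V + 0 = V$)
$98 \left(0 Z{\left(-3 \right)} - 126\right) = 98 \left(0 \left(-3\right) - 126\right) = 98 \left(0 - 126\right) = 98 \left(-126\right) = -12348$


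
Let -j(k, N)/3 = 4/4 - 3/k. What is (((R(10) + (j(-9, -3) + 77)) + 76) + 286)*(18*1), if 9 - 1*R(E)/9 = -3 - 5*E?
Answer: 17874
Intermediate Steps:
j(k, N) = -3 + 9/k (j(k, N) = -3*(4/4 - 3/k) = -3*(4*(¼) - 3/k) = -3*(1 - 3/k) = -3 + 9/k)
R(E) = 108 + 45*E (R(E) = 81 - 9*(-3 - 5*E) = 81 + (27 + 45*E) = 108 + 45*E)
(((R(10) + (j(-9, -3) + 77)) + 76) + 286)*(18*1) = ((((108 + 45*10) + ((-3 + 9/(-9)) + 77)) + 76) + 286)*(18*1) = ((((108 + 450) + ((-3 + 9*(-⅑)) + 77)) + 76) + 286)*18 = (((558 + ((-3 - 1) + 77)) + 76) + 286)*18 = (((558 + (-4 + 77)) + 76) + 286)*18 = (((558 + 73) + 76) + 286)*18 = ((631 + 76) + 286)*18 = (707 + 286)*18 = 993*18 = 17874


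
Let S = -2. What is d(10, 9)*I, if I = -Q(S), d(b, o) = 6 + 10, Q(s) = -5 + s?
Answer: 112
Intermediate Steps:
d(b, o) = 16
I = 7 (I = -(-5 - 2) = -1*(-7) = 7)
d(10, 9)*I = 16*7 = 112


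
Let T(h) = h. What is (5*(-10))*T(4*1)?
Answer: -200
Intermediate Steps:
(5*(-10))*T(4*1) = (5*(-10))*(4*1) = -50*4 = -200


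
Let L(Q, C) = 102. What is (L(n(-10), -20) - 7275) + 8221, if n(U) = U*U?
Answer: 1048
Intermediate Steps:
n(U) = U**2
(L(n(-10), -20) - 7275) + 8221 = (102 - 7275) + 8221 = -7173 + 8221 = 1048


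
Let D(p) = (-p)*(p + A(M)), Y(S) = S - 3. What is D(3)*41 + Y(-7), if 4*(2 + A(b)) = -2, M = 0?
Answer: -143/2 ≈ -71.500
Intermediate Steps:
Y(S) = -3 + S
A(b) = -5/2 (A(b) = -2 + (¼)*(-2) = -2 - ½ = -5/2)
D(p) = -p*(-5/2 + p) (D(p) = (-p)*(p - 5/2) = (-p)*(-5/2 + p) = -p*(-5/2 + p))
D(3)*41 + Y(-7) = ((½)*3*(5 - 2*3))*41 + (-3 - 7) = ((½)*3*(5 - 6))*41 - 10 = ((½)*3*(-1))*41 - 10 = -3/2*41 - 10 = -123/2 - 10 = -143/2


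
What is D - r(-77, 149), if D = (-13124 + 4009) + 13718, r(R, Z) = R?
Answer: 4680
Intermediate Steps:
D = 4603 (D = -9115 + 13718 = 4603)
D - r(-77, 149) = 4603 - 1*(-77) = 4603 + 77 = 4680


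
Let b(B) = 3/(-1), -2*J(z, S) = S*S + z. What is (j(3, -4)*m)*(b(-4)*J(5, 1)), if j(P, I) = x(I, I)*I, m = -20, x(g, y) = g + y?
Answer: -5760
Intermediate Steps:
J(z, S) = -z/2 - S²/2 (J(z, S) = -(S*S + z)/2 = -(S² + z)/2 = -(z + S²)/2 = -z/2 - S²/2)
b(B) = -3 (b(B) = 3*(-1) = -3)
j(P, I) = 2*I² (j(P, I) = (I + I)*I = (2*I)*I = 2*I²)
(j(3, -4)*m)*(b(-4)*J(5, 1)) = ((2*(-4)²)*(-20))*(-3*(-½*5 - ½*1²)) = ((2*16)*(-20))*(-3*(-5/2 - ½*1)) = (32*(-20))*(-3*(-5/2 - ½)) = -(-1920)*(-3) = -640*9 = -5760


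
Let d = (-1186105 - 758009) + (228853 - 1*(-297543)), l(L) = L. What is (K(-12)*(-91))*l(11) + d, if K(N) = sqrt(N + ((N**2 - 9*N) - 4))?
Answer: -1417718 - 2002*sqrt(59) ≈ -1.4331e+6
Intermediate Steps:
K(N) = sqrt(-4 + N**2 - 8*N) (K(N) = sqrt(N + (-4 + N**2 - 9*N)) = sqrt(-4 + N**2 - 8*N))
d = -1417718 (d = -1944114 + (228853 + 297543) = -1944114 + 526396 = -1417718)
(K(-12)*(-91))*l(11) + d = (sqrt(-4 + (-12)**2 - 8*(-12))*(-91))*11 - 1417718 = (sqrt(-4 + 144 + 96)*(-91))*11 - 1417718 = (sqrt(236)*(-91))*11 - 1417718 = ((2*sqrt(59))*(-91))*11 - 1417718 = -182*sqrt(59)*11 - 1417718 = -2002*sqrt(59) - 1417718 = -1417718 - 2002*sqrt(59)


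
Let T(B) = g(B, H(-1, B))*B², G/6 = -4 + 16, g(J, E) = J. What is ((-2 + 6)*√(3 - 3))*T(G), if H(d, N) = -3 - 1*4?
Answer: 0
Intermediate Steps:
H(d, N) = -7 (H(d, N) = -3 - 4 = -7)
G = 72 (G = 6*(-4 + 16) = 6*12 = 72)
T(B) = B³ (T(B) = B*B² = B³)
((-2 + 6)*√(3 - 3))*T(G) = ((-2 + 6)*√(3 - 3))*72³ = (4*√0)*373248 = (4*0)*373248 = 0*373248 = 0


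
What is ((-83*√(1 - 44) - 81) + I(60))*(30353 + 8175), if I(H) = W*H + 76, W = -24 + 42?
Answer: 41417600 - 3197824*I*√43 ≈ 4.1418e+7 - 2.097e+7*I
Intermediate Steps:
W = 18
I(H) = 76 + 18*H (I(H) = 18*H + 76 = 76 + 18*H)
((-83*√(1 - 44) - 81) + I(60))*(30353 + 8175) = ((-83*√(1 - 44) - 81) + (76 + 18*60))*(30353 + 8175) = ((-83*I*√43 - 81) + (76 + 1080))*38528 = ((-83*I*√43 - 81) + 1156)*38528 = ((-81 - 83*I*√43) + 1156)*38528 = (1075 - 83*I*√43)*38528 = 41417600 - 3197824*I*√43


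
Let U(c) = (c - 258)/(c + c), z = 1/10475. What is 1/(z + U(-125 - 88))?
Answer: 1487450/1644717 ≈ 0.90438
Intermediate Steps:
z = 1/10475 ≈ 9.5465e-5
U(c) = (-258 + c)/(2*c) (U(c) = (-258 + c)/((2*c)) = (-258 + c)*(1/(2*c)) = (-258 + c)/(2*c))
1/(z + U(-125 - 88)) = 1/(1/10475 + (-258 + (-125 - 88))/(2*(-125 - 88))) = 1/(1/10475 + (1/2)*(-258 - 213)/(-213)) = 1/(1/10475 + (1/2)*(-1/213)*(-471)) = 1/(1/10475 + 157/142) = 1/(1644717/1487450) = 1487450/1644717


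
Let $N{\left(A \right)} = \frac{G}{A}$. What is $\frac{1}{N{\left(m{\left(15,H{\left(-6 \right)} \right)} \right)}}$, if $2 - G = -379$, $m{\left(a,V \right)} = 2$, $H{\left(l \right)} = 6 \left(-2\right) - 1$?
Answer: $\frac{2}{381} \approx 0.0052493$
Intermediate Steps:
$H{\left(l \right)} = -13$ ($H{\left(l \right)} = -12 - 1 = -13$)
$G = 381$ ($G = 2 - -379 = 2 + 379 = 381$)
$N{\left(A \right)} = \frac{381}{A}$
$\frac{1}{N{\left(m{\left(15,H{\left(-6 \right)} \right)} \right)}} = \frac{1}{381 \cdot \frac{1}{2}} = \frac{1}{\frac{381}{2}} = \frac{2}{381}$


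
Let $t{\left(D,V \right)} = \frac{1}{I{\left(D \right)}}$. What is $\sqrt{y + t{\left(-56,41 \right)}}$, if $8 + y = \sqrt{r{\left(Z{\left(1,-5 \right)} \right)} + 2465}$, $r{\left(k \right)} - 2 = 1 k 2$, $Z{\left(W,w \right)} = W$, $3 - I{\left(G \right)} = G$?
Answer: $\frac{\sqrt{-27789 + 3481 \sqrt{2469}}}{59} \approx 6.458$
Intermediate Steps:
$I{\left(G \right)} = 3 - G$
$t{\left(D,V \right)} = \frac{1}{3 - D}$
$r{\left(k \right)} = 2 + 2 k$ ($r{\left(k \right)} = 2 + 1 k 2 = 2 + k 2 = 2 + 2 k$)
$y = -8 + \sqrt{2469}$ ($y = -8 + \sqrt{\left(2 + 2 \cdot 1\right) + 2465} = -8 + \sqrt{\left(2 + 2\right) + 2465} = -8 + \sqrt{4 + 2465} = -8 + \sqrt{2469} \approx 41.689$)
$\sqrt{y + t{\left(-56,41 \right)}} = \sqrt{\left(-8 + \sqrt{2469}\right) - \frac{1}{-3 - 56}} = \sqrt{\left(-8 + \sqrt{2469}\right) - \frac{1}{-59}} = \sqrt{\left(-8 + \sqrt{2469}\right) - - \frac{1}{59}} = \sqrt{\left(-8 + \sqrt{2469}\right) + \frac{1}{59}} = \sqrt{- \frac{471}{59} + \sqrt{2469}}$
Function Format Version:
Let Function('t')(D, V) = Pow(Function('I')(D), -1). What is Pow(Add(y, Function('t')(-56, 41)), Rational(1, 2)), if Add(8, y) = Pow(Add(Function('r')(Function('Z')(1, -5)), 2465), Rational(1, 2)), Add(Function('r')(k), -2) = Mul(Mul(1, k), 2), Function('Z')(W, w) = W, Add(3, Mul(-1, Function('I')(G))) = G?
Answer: Mul(Rational(1, 59), Pow(Add(-27789, Mul(3481, Pow(2469, Rational(1, 2)))), Rational(1, 2))) ≈ 6.4580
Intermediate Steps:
Function('I')(G) = Add(3, Mul(-1, G))
Function('t')(D, V) = Pow(Add(3, Mul(-1, D)), -1)
Function('r')(k) = Add(2, Mul(2, k)) (Function('r')(k) = Add(2, Mul(Mul(1, k), 2)) = Add(2, Mul(k, 2)) = Add(2, Mul(2, k)))
y = Add(-8, Pow(2469, Rational(1, 2))) (y = Add(-8, Pow(Add(Add(2, Mul(2, 1)), 2465), Rational(1, 2))) = Add(-8, Pow(Add(Add(2, 2), 2465), Rational(1, 2))) = Add(-8, Pow(Add(4, 2465), Rational(1, 2))) = Add(-8, Pow(2469, Rational(1, 2))) ≈ 41.689)
Pow(Add(y, Function('t')(-56, 41)), Rational(1, 2)) = Pow(Add(Add(-8, Pow(2469, Rational(1, 2))), Mul(-1, Pow(Add(-3, -56), -1))), Rational(1, 2)) = Pow(Add(Add(-8, Pow(2469, Rational(1, 2))), Mul(-1, Pow(-59, -1))), Rational(1, 2)) = Pow(Add(Add(-8, Pow(2469, Rational(1, 2))), Mul(-1, Rational(-1, 59))), Rational(1, 2)) = Pow(Add(Add(-8, Pow(2469, Rational(1, 2))), Rational(1, 59)), Rational(1, 2)) = Pow(Add(Rational(-471, 59), Pow(2469, Rational(1, 2))), Rational(1, 2))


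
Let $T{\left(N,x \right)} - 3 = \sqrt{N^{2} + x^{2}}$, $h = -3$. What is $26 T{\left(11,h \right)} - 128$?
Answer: $-50 + 26 \sqrt{130} \approx 246.45$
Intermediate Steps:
$T{\left(N,x \right)} = 3 + \sqrt{N^{2} + x^{2}}$
$26 T{\left(11,h \right)} - 128 = 26 \left(3 + \sqrt{11^{2} + \left(-3\right)^{2}}\right) - 128 = 26 \left(3 + \sqrt{121 + 9}\right) - 128 = 26 \left(3 + \sqrt{130}\right) - 128 = \left(78 + 26 \sqrt{130}\right) - 128 = -50 + 26 \sqrt{130}$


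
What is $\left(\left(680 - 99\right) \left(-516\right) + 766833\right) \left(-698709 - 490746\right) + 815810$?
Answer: $-555518679025$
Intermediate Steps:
$\left(\left(680 - 99\right) \left(-516\right) + 766833\right) \left(-698709 - 490746\right) + 815810 = \left(581 \left(-516\right) + 766833\right) \left(-1189455\right) + 815810 = \left(-299796 + 766833\right) \left(-1189455\right) + 815810 = 467037 \left(-1189455\right) + 815810 = -555519494835 + 815810 = -555518679025$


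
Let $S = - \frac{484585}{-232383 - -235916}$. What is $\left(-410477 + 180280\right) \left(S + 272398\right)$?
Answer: $- \frac{221425930087153}{3533} \approx -6.2674 \cdot 10^{10}$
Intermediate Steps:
$S = - \frac{484585}{3533}$ ($S = - \frac{484585}{-232383 + 235916} = - \frac{484585}{3533} \approx -137.16$)
$\left(-410477 + 180280\right) \left(S + 272398\right) = \left(-410477 + 180280\right) \left(- \frac{484585}{3533} + 272398\right) = \left(-230197\right) \frac{961897549}{3533} = - \frac{221425930087153}{3533}$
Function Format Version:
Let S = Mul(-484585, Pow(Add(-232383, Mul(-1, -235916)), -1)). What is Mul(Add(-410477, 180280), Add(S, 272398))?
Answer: Rational(-221425930087153, 3533) ≈ -6.2674e+10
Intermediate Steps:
S = Rational(-484585, 3533) (S = Mul(-484585, Pow(Add(-232383, 235916), -1)) = Mul(-484585, Pow(3533, -1)) = Mul(-484585, Rational(1, 3533)) = Rational(-484585, 3533) ≈ -137.16)
Mul(Add(-410477, 180280), Add(S, 272398)) = Mul(Add(-410477, 180280), Add(Rational(-484585, 3533), 272398)) = Mul(-230197, Rational(961897549, 3533)) = Rational(-221425930087153, 3533)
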